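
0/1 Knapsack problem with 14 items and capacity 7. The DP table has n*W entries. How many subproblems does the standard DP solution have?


The DP table is indexed by (item, capacity).
Rows: 14 items
Columns: 7 capacity values (1 to W)
Total subproblems = 14 * 7 = 98


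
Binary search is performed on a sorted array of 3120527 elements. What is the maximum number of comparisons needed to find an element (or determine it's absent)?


Binary search halves the search space each comparison:
  Step 1: search space = 3120527 -> 1560263
  Step 2: search space = 1560263 -> 780131
  Step 3: search space = 780131 -> 390065
  Step 4: search space = 390065 -> 195032
  Step 5: search space = 195032 -> 97516
  Step 6: search space = 97516 -> 48758
  Step 7: search space = 48758 -> 24379
  Step 8: search space = 24379 -> 12189
  Step 9: search space = 12189 -> 6094
  Step 10: search space = 6094 -> 3047
  Step 11: search space = 3047 -> 1523
  Step 12: search space = 1523 -> 761
  Step 13: search space = 761 -> 380
  Step 14: search space = 380 -> 190
  Step 15: search space = 190 -> 95
  Step 16: search space = 95 -> 47
  Step 17: search space = 47 -> 23
  Step 18: search space = 23 -> 11
  Step 19: search space = 11 -> 5
  Step 20: search space = 5 -> 2
  Step 21: search space = 2 -> 1
  Step 22: search space = 1 (final check)
Maximum comparisons = floor(log2(3120527)) + 1 = 21 + 1 = 22


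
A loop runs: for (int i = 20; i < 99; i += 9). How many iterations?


Loop starts at i = 20, increments by 9, stops when i >= 99.
Number of iterations = ceil((99 - 20) / 9)
= ceil(79 / 9)
= 9


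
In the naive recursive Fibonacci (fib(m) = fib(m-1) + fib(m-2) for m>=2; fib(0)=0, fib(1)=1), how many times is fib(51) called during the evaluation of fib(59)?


Let N(m) = number of times fib(m) is called while evaluating fib(59).
N(59) = 1 (the initial call).
N(58) = 1 (only fib(59) calls it).
For 1 <= m <= 57: fib(m) is called by fib(m+1) and fib(m+2), so
  N(m) = N(m+1) + N(m+2).
fib(0) is called only by fib(2), so N(0) = N(2).
Walk down from m=59:
  N(59)=1, N(58)=1, N(57)=2, N(56)=3, N(55)=5, N(54)=8, N(53)=13, N(52)=21, N(51)=34
N(51) = 34


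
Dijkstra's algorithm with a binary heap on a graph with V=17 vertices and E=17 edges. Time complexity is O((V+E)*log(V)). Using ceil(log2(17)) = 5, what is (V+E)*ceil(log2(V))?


Dijkstra with a binary heap: each vertex is extracted once, each edge may relax once.
Each heap operation costs O(log V).
V + E = 17 + 17 = 34
ceil(log2(17)) = 5 (since 2^4 = 16 < 17 <= 32 = 2^5)
Total heap work = (V+E) * ceil(log2(V)) = 34 * 5 = 170


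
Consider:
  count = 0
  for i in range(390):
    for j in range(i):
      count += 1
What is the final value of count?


For each i, the inner loop runs i times:
  i=0: inner runs 0 times
  i=1: inner runs 1 time
  i=2: inner runs 2 times
  i=3: inner runs 3 times
  i=4: inner runs 4 times
  i=5: inner runs 5 times
  i=6: inner runs 6 times
  i=7: inner runs 7 times
  ...
Total = 0 + 1 + 2 + ... + 389 = 390*(390-1)/2 = 75855


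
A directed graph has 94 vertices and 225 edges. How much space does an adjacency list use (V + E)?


Adjacency list: one list head per vertex + one entry per edge
Vertex heads: 94
Edge entries: 225
Total = 94 + 225 = 319


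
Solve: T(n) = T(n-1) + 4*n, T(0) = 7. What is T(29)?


Expanding the recurrence:
T(29) = T(28) + 4*29
       = T(27) + 4*28 + 4*29
       ...
       = T(0) + 4*(1 + 2 + ... + 29)
       = 7 + 4 * 29*30/2
       = 7 + 4 * 435
       = 7 + 1740 = 1747


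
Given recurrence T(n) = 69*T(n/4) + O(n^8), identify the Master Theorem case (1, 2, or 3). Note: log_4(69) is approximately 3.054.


Master Theorem parameters: a=69, b=4, c=8
log_b(a) = 3.054
Compare b^c with a: 4^8 = 65536 > 69, so c > log_b(a).
Comparing c=8 vs log_b(a)=3.054:
8 > 3.054 => Case 3
Result: T(n) = O(n^8)
Master Theorem case = 3


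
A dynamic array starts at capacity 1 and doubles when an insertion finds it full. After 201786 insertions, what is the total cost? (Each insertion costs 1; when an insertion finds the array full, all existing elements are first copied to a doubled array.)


Insertion cost: 201786 (one per element)
Resizes occur just before inserting elements 2, 3, 5, 9, ...
Elements copied at each resize: 1 + 2 + 4 + 8 + 16 + 32 + 64 + 128 + 256 + 512 + 1024 + 2048 + 4096 + 8192 + 16384 + 32768 + 65536 + 131072
Sum of copies = 262143 (geometric series: 2^k - 1)
Total = 201786 + 262143 = 463929


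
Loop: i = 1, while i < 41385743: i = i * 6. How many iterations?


i multiplies by 6 each step:
i = 1 -> 6 -> 36 -> 216 -> 1296 -> 7776 -> 46656 -> 279936 -> 1679616 -> 10077696 -> 60466176 (stop)
Iterations = ceil(log_6(41385743)) = 10


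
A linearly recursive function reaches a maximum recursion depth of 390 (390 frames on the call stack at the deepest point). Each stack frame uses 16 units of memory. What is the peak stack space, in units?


Maximum recursion depth = 390 frames
Memory per frame = 16 units
Total stack space = depth * frame_size
= 390 * 16 = 6240


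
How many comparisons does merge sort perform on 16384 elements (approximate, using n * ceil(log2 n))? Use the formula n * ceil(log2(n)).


Recursion depth: ceil(log2(16384)) = 14
Each recursion level merges n = 16384 elements
Total = 16384 * 14 = 229376


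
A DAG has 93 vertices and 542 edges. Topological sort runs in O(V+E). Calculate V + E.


V = 93 (vertex processing)
E = 542 (edge processing)
V + E = 93 + 542 = 635


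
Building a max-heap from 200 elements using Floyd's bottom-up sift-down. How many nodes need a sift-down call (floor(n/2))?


In a heap of 200 elements (0-indexed array):
  Last element index: 199
  Parent of last element: floor((199 - 1) / 2) = 99
  Internal nodes: indices 0 to 99
  Count = floor(200/2) = 100


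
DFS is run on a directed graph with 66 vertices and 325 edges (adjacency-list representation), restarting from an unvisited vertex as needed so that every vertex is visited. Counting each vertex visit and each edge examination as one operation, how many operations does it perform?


A full DFS traversal processes each vertex exactly once (push/pop on stack).
Each directed edge is examined once.
V = 66, E = 325
V + E = 391


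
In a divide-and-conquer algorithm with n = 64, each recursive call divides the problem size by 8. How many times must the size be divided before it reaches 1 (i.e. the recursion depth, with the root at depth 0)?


Number of divisions = log_8(64)
Sizes: 64 -> 8 -> 1 (2 divisions)
Recursion depth = 2


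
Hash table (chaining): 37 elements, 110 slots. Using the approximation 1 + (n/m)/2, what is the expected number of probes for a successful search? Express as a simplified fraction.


Computing expected probes:
alpha = 37/110
= 1 + alpha/2
= 1 + 37/(2*110)
= (2*110 + 37) / (2*110)
= 257/220


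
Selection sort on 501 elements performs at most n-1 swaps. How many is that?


Each of the 500 passes places one element in its final position.
Pass 1: swap minimum into position 0
Pass 2: swap minimum of remaining into position 1
...
Pass 500: last two elements, one swap
Maximum swaps = 501 - 1 = 500


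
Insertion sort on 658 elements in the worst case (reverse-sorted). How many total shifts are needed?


In the worst case (reverse-sorted), each element shifts past all previous:
  Element 1: 1 shifts
  Element 2: 2 shifts
  Element 3: 3 shifts
  Element 4: 4 shifts
  Element 5: 5 shifts
  ...
  Element 657: 657 shifts
Total = 1 + 2 + ... + 657
= 658*(658-1)/2 = 216153


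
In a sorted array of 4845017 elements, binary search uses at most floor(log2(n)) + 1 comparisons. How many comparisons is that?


Halving sequence: 4845017 -> 2422508 -> 1211254 -> 605627 -> 302813 -> 151406 -> 75703 -> 37851 -> 18925 -> 9462 -> 4731 -> 2365 -> 1182 -> 591 -> 295 -> 147 -> 73 -> 36 -> 18 -> 9 -> 4 -> 2 -> 1
Number of halvings = 22
Max comparisons = 22 + 1 = 23


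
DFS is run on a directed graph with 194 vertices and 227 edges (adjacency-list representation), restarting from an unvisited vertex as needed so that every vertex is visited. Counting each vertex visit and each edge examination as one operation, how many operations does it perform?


A full DFS traversal processes each vertex exactly once (push/pop on stack).
Each directed edge is examined once.
V = 194, E = 227
V + E = 421


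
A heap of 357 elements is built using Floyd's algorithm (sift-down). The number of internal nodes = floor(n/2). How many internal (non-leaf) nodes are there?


Leaf nodes occupy roughly half the array.
Sift-down is called for each internal node, starting from the last one.
Internal nodes = floor(n/2) = floor(357/2) = 178


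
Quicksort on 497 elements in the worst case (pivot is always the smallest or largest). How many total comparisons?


In the worst case, each partition step picks the worst pivot:
  Partition 1: 496 comparisons (n-1 elements to compare)
  Partition 2: 495 comparisons
  Partition 3: 494 comparisons
  Partition 4: 493 comparisons
  Partition 5: 492 comparisons
  ...
  Last partition: 0 comparisons
Total = (n-1) + (n-2) + ... + 1 + 0 = n*(n-1)/2
= 497*496/2 = 123256


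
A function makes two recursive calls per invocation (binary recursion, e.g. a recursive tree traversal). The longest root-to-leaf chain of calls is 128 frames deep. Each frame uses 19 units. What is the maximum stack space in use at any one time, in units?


Binary recursion: the two calls run one after the other, so only one root-to-leaf chain of frames is on the stack at a time.
Maximum depth (longest chain) = 128 frames
Each frame = 19 units
Max stack space = 128 * 19 = 2432


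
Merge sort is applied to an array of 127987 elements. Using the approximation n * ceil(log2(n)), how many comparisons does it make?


Merge sort divides the array into halves recursively.
Number of levels = ceil(log2(127987)) = 17
At each level, approximately n = 127987 comparisons are needed for merging.
Total comparisons ~ n * ceil(log2(n)) = 127987 * 17 = 2175779


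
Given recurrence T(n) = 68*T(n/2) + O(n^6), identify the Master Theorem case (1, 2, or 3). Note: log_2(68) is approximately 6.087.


Master Theorem parameters: a=68, b=2, c=6
log_b(a) = 6.087
Compare b^c with a: 2^6 = 64 < 68, so c < log_b(a).
Comparing c=6 vs log_b(a)=6.087:
6 < 6.087 => Case 1
Result: T(n) = O(n^(log_2 68)) ~ O(n^6.087)
Master Theorem case = 1


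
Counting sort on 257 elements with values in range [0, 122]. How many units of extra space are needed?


Output array size: 257 (to store sorted result)
Count array size: 123 (one slot per possible value, range 0 to 122)
Total extra space = 257 + 123 = 380


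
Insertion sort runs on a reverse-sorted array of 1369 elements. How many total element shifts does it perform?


Sum of shifts = 1 + 2 + 3 + ... + 1368
= 1369 * 1368 / 2
= 1872792 / 2
= 936396


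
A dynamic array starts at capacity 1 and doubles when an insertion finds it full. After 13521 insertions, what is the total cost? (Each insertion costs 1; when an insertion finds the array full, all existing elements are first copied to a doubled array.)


Insertion cost: 13521 (one per element)
Resizes occur just before inserting elements 2, 3, 5, 9, ...
Elements copied at each resize: 1 + 2 + 4 + 8 + 16 + 32 + 64 + 128 + 256 + 512 + 1024 + 2048 + 4096 + 8192
Sum of copies = 16383 (geometric series: 2^k - 1)
Total = 13521 + 16383 = 29904


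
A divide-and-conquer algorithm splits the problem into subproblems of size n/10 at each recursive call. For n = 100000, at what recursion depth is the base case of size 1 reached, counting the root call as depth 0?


At each depth, the problem size is divided by 10:
  Depth 0: problem size = 100000
  Depth 1: problem size = 10000
  Depth 2: problem size = 1000
  Depth 3: problem size = 100
  Depth 4: problem size = 10
  Depth 5: problem size = 1 (base case)
The base case is reached at depth log_10(100000) = 5 (the tree has 6 levels counting depth 0, but the depth asked for is 5).
Recursion depth = 5


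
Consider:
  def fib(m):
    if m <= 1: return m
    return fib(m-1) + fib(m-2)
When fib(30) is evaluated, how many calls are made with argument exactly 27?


Let N(m) = number of times fib(m) is called while evaluating fib(30).
N(30) = 1 (the initial call).
N(29) = 1 (only fib(30) calls it).
For 1 <= m <= 28: fib(m) is called by fib(m+1) and fib(m+2), so
  N(m) = N(m+1) + N(m+2).
fib(0) is called only by fib(2), so N(0) = N(2).
Walk down from m=30:
  N(30)=1, N(29)=1, N(28)=2, N(27)=3
N(27) = 3


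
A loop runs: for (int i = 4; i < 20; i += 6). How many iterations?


Loop starts at i = 4, increments by 6, stops when i >= 20.
Number of iterations = ceil((20 - 4) / 6)
= ceil(16 / 6)
= 3


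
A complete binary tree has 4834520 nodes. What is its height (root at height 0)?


In a complete binary tree, level k holds nodes 2^k .. 2^(k+1)-1 (1-indexed).
Height = floor(log2(n)) = floor(log2(4834520)) = 22
Check: 2^22 = 4194304 <= 4834520 < 8388608 = 2^23


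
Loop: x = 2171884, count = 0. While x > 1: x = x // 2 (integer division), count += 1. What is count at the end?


The variable x halves each step:
x = 2171884 -> 1085942 -> 542971 -> 271485 -> 135742 -> 67871 -> 33935 -> 16967 -> 8483 -> 4241 -> 2120 -> 1060 -> 530 -> 265 -> 132 -> 66 -> 33 -> 16 -> 8 -> 4 -> 2 -> 1
Number of halvings = floor(log2(2171884)) = 21


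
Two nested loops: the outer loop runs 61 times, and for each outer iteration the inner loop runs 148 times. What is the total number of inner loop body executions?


Outer loop: 61 iterations
Inner loop: 148 iterations per outer iteration
Total = 61 * 148 = 9028


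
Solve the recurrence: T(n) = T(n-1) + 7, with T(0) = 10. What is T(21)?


Unrolling the recurrence:
T(21) = T(20) + 7
       = T(19) + 7 + 7
       = T(18) + 7*3
       ...
       = T(0) + 7*21
       = 10 + 147 = 157


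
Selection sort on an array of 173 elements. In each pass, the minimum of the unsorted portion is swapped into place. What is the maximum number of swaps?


Selection sort performs one swap per pass:
  Pass 1: find min in positions 0 to 172, swap with position 0
  Pass 2: find min in positions 1 to 172, swap with position 1
  Pass 3: find min in positions 2 to 172, swap with position 2
  Pass 4: find min in positions 3 to 172, swap with position 3
  Pass 5: find min in positions 4 to 172, swap with position 4
  ... (167 more passes)
Total passes (and swaps) = n - 1 = 173 - 1 = 172


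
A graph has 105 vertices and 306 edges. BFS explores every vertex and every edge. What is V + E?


A full BFS traversal dequeues each vertex once and examines each edge once.
Vertex visits: 105
Edge visits: 306
V + E = 105 + 306 = 411


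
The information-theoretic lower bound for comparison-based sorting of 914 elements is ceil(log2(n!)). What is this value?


A binary decision tree of height h has at most 2^h leaves and needs at least n! of them, so h >= ceil(log2(n!)).
914! is far too large to multiply out, so use Stirling's series:
  ln(n!) ~ n ln n - n + (1/2) ln(2 pi n) + 1/(12n)  (error below 1/(360 n^3), negligible here)
  ln(914) = 6.8178306
  n ln n = 914 * 6.8178306 = 6231.4972
  (1/2) ln(2 pi * 914) = (1/2) ln(5742.8314) = 4.3279
  1/(12*914) = 0.0001
  ln(914!) ~ 6231.4972 - 914 + 4.3279 + 0.0001 = 5321.8252
Convert to base 2: log2(914!) = 5321.8252 / ln 2 = 5321.8252 / 0.69314718 = 7677.7708
ceil(7677.7708) = 7678


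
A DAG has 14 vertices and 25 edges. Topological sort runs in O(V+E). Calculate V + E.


V = 14 (vertex processing)
E = 25 (edge processing)
V + E = 14 + 25 = 39


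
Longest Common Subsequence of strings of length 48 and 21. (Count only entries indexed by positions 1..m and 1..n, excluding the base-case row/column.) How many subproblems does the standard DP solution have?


DP table indexed by positions in both strings.
First string: 48 positions
Second string: 21 positions
Total = 48 * 21 = 1008


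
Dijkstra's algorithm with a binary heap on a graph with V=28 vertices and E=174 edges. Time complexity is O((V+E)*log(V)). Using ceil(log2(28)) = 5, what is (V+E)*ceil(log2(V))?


Dijkstra with a binary heap: each vertex is extracted once, each edge may relax once.
Each heap operation costs O(log V).
V + E = 28 + 174 = 202
ceil(log2(28)) = 5 (since 2^4 = 16 < 28 <= 32 = 2^5)
Total heap work = (V+E) * ceil(log2(V)) = 202 * 5 = 1010


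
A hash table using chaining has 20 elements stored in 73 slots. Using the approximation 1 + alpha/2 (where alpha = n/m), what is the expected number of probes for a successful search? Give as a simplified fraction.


Load factor alpha = n/m = 20/73
Expected probes = 1 + alpha/2 = 1 + 20/(2*73)
= 1 + 20/146
= 146/146 + 20/146
= 166/146
Simplify: 83/73


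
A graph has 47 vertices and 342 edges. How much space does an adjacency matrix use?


Adjacency matrix: V x V grid of entries
Space = V^2 = 47^2 = 47 * 47 = 2209


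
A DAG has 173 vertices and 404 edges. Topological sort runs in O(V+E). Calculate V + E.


V = 173 (vertex processing)
E = 404 (edge processing)
V + E = 173 + 404 = 577


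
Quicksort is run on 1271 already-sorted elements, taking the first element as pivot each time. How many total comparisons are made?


Sum of comparisons per partition:
1270 + 1269 + ... + 1 + 0
= 1271 * (1271 - 1) / 2
= 1271 * 1270 / 2
= 807085


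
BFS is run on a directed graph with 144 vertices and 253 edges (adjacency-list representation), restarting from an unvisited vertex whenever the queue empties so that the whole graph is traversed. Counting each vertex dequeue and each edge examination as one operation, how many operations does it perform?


A full BFS traversal dequeues each vertex exactly once and examines each directed edge exactly once.
V = 144 (vertex processing cost)
E = 253 (edge examination cost)
Total operations proportional to V + E = 144 + 253 = 397


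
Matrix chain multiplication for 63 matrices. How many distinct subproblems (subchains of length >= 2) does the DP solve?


Subproblems are indexed by (i, j) where i < j.
Number of such pairs = n*(n-1)/2
= 63 * 62 / 2
= 1953


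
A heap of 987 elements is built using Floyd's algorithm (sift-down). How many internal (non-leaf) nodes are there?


Leaf nodes occupy roughly half the array.
Sift-down is called for each internal node, starting from the last one.
Internal nodes = floor(n/2) = floor(987/2) = 493


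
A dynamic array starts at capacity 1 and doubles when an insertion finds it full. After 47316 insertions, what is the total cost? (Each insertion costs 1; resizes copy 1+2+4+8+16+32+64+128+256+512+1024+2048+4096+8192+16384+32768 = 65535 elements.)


Insertion cost: 47316 (one per element)
Resizes occur just before inserting elements 2, 3, 5, 9, ...
Elements copied at each resize: 1 + 2 + 4 + 8 + 16 + 32 + 64 + 128 + 256 + 512 + 1024 + 2048 + 4096 + 8192 + 16384 + 32768
Sum of copies = 65535 (geometric series: 2^k - 1)
Total = 47316 + 65535 = 112851


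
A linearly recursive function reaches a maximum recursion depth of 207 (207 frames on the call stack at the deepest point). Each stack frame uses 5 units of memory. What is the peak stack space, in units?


Maximum recursion depth = 207 frames
Memory per frame = 5 units
Total stack space = depth * frame_size
= 207 * 5 = 1035


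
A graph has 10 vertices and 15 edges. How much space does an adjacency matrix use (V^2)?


Adjacency matrix: V x V grid of entries
Space = V^2 = 10^2 = 10 * 10 = 100


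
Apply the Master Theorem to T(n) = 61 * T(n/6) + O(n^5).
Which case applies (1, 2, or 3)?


The Master Theorem: T(n) = a*T(n/b) + O(n^c)
  a = 61, b = 6, c = 5
log_b(a) = log_6(61) ~ 2.294
Compare b^c with a: 6^5 = 7776 > 61, so c > log_b(a).
Since c > log_b(a), Case 3 applies.
T(n) = O(n^5)
Master Theorem case = 3


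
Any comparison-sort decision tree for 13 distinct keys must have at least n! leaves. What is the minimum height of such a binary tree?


A binary decision tree of height h has at most 2^h leaves and needs at least n! of them, so h >= ceil(log2(n!)).
Compute 13! as a running product:
  x2 = 2, x3 = 6, x4 = 24, x5 = 120
  x6 = 720, x7 = 5040, x8 = 40320, x9 = 362880
  x10 = 3628800, x11 = 39916800, x12 = 479001600, x13 = 6227020800
13! = 6227020800
Bracket between powers of 2:
  2^32 = 4294967296 < 6227020800 <= 8589934592 = 2^33
So ceil(log2(13!)) = 33


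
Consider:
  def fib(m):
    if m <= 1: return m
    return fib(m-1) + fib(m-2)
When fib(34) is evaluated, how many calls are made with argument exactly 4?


Let N(m) = number of times fib(m) is called while evaluating fib(34).
N(34) = 1 (the initial call).
N(33) = 1 (only fib(34) calls it).
For 1 <= m <= 32: fib(m) is called by fib(m+1) and fib(m+2), so
  N(m) = N(m+1) + N(m+2).
fib(0) is called only by fib(2), so N(0) = N(2).
Walk down from m=34:
  N(34)=1, N(33)=1, N(32)=2, N(31)=3, N(30)=5, N(29)=8, N(28)=13, N(27)=21, N(26)=34, N(25)=55, N(24)=89, N(23)=144, N(22)=233, N(21)=377, N(20)=610, N(19)=987, N(18)=1597, N(17)=2584, N(16)=4181, N(15)=6765, N(14)=10946, N(13)=17711, N(12)=28657, N(11)=46368, N(10)=75025, N(9)=121393, N(8)=196418, N(7)=317811, N(6)=514229, N(5)=832040, N(4)=1346269
N(4) = 1346269


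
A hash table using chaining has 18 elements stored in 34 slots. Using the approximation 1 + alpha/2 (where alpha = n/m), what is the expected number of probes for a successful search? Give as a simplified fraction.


Load factor alpha = n/m = 18/34
Expected probes = 1 + alpha/2 = 1 + 18/(2*34)
= 1 + 18/68
= 68/68 + 18/68
= 86/68
Simplify: 43/34


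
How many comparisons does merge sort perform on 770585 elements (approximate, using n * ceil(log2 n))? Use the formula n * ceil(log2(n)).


Recursion depth: ceil(log2(770585)) = 20
Each recursion level merges n = 770585 elements
Total = 770585 * 20 = 15411700


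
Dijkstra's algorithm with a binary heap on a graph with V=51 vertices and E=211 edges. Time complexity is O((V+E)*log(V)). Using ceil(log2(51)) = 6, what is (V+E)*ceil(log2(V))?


Dijkstra with a binary heap: each vertex is extracted once, each edge may relax once.
Each heap operation costs O(log V).
V + E = 51 + 211 = 262
ceil(log2(51)) = 6 (since 2^5 = 32 < 51 <= 64 = 2^6)
Total heap work = (V+E) * ceil(log2(V)) = 262 * 6 = 1572


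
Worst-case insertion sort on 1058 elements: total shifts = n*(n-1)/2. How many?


Sum of shifts = 1 + 2 + 3 + ... + 1057
= 1058 * 1057 / 2
= 1118306 / 2
= 559153


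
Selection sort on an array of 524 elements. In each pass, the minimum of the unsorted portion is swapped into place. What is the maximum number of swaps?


Selection sort performs one swap per pass:
  Pass 1: find min in positions 0 to 523, swap with position 0
  Pass 2: find min in positions 1 to 523, swap with position 1
  Pass 3: find min in positions 2 to 523, swap with position 2
  Pass 4: find min in positions 3 to 523, swap with position 3
  Pass 5: find min in positions 4 to 523, swap with position 4
  ... (518 more passes)
Total passes (and swaps) = n - 1 = 524 - 1 = 523


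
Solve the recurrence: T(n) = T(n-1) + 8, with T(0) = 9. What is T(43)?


Unrolling the recurrence:
T(43) = T(42) + 8
       = T(41) + 8 + 8
       = T(40) + 8*3
       ...
       = T(0) + 8*43
       = 9 + 344 = 353


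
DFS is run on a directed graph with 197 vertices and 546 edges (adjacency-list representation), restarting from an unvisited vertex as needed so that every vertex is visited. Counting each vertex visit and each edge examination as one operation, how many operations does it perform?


A full DFS traversal processes each vertex exactly once (push/pop on stack).
Each directed edge is examined once.
V = 197, E = 546
V + E = 743


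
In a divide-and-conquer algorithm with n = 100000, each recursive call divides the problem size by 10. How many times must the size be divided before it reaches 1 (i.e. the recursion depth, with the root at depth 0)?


Number of divisions = log_10(100000)
Sizes: 100000 -> 10000 -> 1000 -> 100 -> 10 -> 1 (5 divisions)
Recursion depth = 5


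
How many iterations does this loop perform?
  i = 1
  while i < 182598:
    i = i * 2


The loop variable doubles each iteration:
i = 1 -> 2 -> 4 -> 8 -> 16 -> 32 -> 64 -> 128 -> 256 -> 512 -> 1024 -> 2048 -> 4096 -> 8192 -> 16384 -> 32768 -> 65536 -> 131072 -> 262144 (stop, 262144 >= 182598)
Number of doublings = ceil(log2(182598)) = 18


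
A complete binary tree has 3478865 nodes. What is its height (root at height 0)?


In a complete binary tree, level k holds nodes 2^k .. 2^(k+1)-1 (1-indexed).
Height = floor(log2(n)) = floor(log2(3478865)) = 21
Check: 2^21 = 2097152 <= 3478865 < 4194304 = 2^22


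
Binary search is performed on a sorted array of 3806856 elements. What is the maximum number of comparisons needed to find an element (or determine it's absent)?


Binary search halves the search space each comparison:
  Step 1: search space = 3806856 -> 1903428
  Step 2: search space = 1903428 -> 951714
  Step 3: search space = 951714 -> 475857
  Step 4: search space = 475857 -> 237928
  Step 5: search space = 237928 -> 118964
  Step 6: search space = 118964 -> 59482
  Step 7: search space = 59482 -> 29741
  Step 8: search space = 29741 -> 14870
  Step 9: search space = 14870 -> 7435
  Step 10: search space = 7435 -> 3717
  Step 11: search space = 3717 -> 1858
  Step 12: search space = 1858 -> 929
  Step 13: search space = 929 -> 464
  Step 14: search space = 464 -> 232
  Step 15: search space = 232 -> 116
  Step 16: search space = 116 -> 58
  Step 17: search space = 58 -> 29
  Step 18: search space = 29 -> 14
  Step 19: search space = 14 -> 7
  Step 20: search space = 7 -> 3
  Step 21: search space = 3 -> 1
  Step 22: search space = 1 (final check)
Maximum comparisons = floor(log2(3806856)) + 1 = 21 + 1 = 22


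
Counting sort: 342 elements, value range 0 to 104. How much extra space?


n = 342 (output array)
k = 105 (count array for 105 distinct values)
Extra space = 342 + 105 = 447


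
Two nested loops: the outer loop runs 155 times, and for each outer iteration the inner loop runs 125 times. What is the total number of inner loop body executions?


Outer loop: 155 iterations
Inner loop: 125 iterations per outer iteration
Total = 155 * 125 = 19375


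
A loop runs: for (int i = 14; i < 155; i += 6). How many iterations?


Loop starts at i = 14, increments by 6, stops when i >= 155.
Number of iterations = ceil((155 - 14) / 6)
= ceil(141 / 6)
= 24


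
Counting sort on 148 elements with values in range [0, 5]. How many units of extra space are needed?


Output array size: 148 (to store sorted result)
Count array size: 6 (one slot per possible value, range 0 to 5)
Total extra space = 148 + 6 = 154


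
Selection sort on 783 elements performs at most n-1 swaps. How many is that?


Each of the 782 passes places one element in its final position.
Pass 1: swap minimum into position 0
Pass 2: swap minimum of remaining into position 1
...
Pass 782: last two elements, one swap
Maximum swaps = 783 - 1 = 782


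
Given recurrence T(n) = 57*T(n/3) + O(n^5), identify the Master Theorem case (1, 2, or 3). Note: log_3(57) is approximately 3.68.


Master Theorem parameters: a=57, b=3, c=5
log_b(a) = 3.68
Compare b^c with a: 3^5 = 243 > 57, so c > log_b(a).
Comparing c=5 vs log_b(a)=3.68:
5 > 3.68 => Case 3
Result: T(n) = O(n^5)
Master Theorem case = 3


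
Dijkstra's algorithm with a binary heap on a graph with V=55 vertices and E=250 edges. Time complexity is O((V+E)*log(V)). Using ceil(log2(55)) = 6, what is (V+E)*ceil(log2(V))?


Dijkstra with a binary heap: each vertex is extracted once, each edge may relax once.
Each heap operation costs O(log V).
V + E = 55 + 250 = 305
ceil(log2(55)) = 6 (since 2^5 = 32 < 55 <= 64 = 2^6)
Total heap work = (V+E) * ceil(log2(V)) = 305 * 6 = 1830


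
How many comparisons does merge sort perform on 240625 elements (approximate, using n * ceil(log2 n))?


Recursion depth: ceil(log2(240625)) = 18
Each recursion level merges n = 240625 elements
Total = 240625 * 18 = 4331250


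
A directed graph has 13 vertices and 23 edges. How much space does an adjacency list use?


Adjacency list: one list head per vertex + one entry per edge
Vertex heads: 13
Edge entries: 23
Total = 13 + 23 = 36


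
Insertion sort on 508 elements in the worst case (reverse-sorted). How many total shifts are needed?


In the worst case (reverse-sorted), each element shifts past all previous:
  Element 1: 1 shifts
  Element 2: 2 shifts
  Element 3: 3 shifts
  Element 4: 4 shifts
  Element 5: 5 shifts
  ...
  Element 507: 507 shifts
Total = 1 + 2 + ... + 507
= 508*(508-1)/2 = 128778


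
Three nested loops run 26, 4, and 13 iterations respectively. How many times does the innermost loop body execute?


Loop 1 (outermost): 26 iterations
Loop 2 (middle): 4 iterations per outer
Loop 3 (innermost): 13 iterations per middle
Total = 26 * 4 * 13 = 1352


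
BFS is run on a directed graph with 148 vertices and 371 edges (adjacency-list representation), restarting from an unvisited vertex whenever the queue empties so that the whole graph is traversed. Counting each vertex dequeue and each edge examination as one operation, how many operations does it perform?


A full BFS traversal dequeues each vertex exactly once and examines each directed edge exactly once.
V = 148 (vertex processing cost)
E = 371 (edge examination cost)
Total operations proportional to V + E = 148 + 371 = 519


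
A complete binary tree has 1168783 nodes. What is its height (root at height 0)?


In a complete binary tree, level k holds nodes 2^k .. 2^(k+1)-1 (1-indexed).
Height = floor(log2(n)) = floor(log2(1168783)) = 20
Check: 2^20 = 1048576 <= 1168783 < 2097152 = 2^21


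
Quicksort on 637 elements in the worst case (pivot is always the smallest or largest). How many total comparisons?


In the worst case, each partition step picks the worst pivot:
  Partition 1: 636 comparisons (n-1 elements to compare)
  Partition 2: 635 comparisons
  Partition 3: 634 comparisons
  Partition 4: 633 comparisons
  Partition 5: 632 comparisons
  ...
  Last partition: 0 comparisons
Total = (n-1) + (n-2) + ... + 1 + 0 = n*(n-1)/2
= 637*636/2 = 202566


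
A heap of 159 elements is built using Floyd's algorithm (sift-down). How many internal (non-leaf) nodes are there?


Leaf nodes occupy roughly half the array.
Sift-down is called for each internal node, starting from the last one.
Internal nodes = floor(n/2) = floor(159/2) = 79


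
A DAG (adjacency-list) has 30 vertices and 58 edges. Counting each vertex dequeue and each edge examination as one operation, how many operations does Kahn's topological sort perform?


V = 30 (vertex processing)
E = 58 (edge processing)
V + E = 30 + 58 = 88


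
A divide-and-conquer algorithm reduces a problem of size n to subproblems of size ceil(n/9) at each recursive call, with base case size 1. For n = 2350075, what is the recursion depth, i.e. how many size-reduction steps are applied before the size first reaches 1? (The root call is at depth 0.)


Each step divides the size by 9 (rounding up); after k steps the size is ceil(n/9^k), which equals 1 exactly when 9^k >= n.
So the depth is the smallest k with 9^k >= 2350075, i.e. ceil(log_9(2350075)).
9^6 = 531441 < 2350075 <= 4782969 = 9^7
Recursion depth = 7


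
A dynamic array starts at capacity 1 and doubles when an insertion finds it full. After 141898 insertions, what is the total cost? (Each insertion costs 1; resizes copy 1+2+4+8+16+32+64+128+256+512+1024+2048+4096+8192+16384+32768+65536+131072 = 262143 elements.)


Insertion cost: 141898 (one per element)
Resizes occur just before inserting elements 2, 3, 5, 9, ...
Elements copied at each resize: 1 + 2 + 4 + 8 + 16 + 32 + 64 + 128 + 256 + 512 + 1024 + 2048 + 4096 + 8192 + 16384 + 32768 + 65536 + 131072
Sum of copies = 262143 (geometric series: 2^k - 1)
Total = 141898 + 262143 = 404041


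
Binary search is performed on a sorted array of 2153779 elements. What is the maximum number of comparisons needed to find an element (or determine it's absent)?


Binary search halves the search space each comparison:
  Step 1: search space = 2153779 -> 1076889
  Step 2: search space = 1076889 -> 538444
  Step 3: search space = 538444 -> 269222
  Step 4: search space = 269222 -> 134611
  Step 5: search space = 134611 -> 67305
  Step 6: search space = 67305 -> 33652
  Step 7: search space = 33652 -> 16826
  Step 8: search space = 16826 -> 8413
  Step 9: search space = 8413 -> 4206
  Step 10: search space = 4206 -> 2103
  Step 11: search space = 2103 -> 1051
  Step 12: search space = 1051 -> 525
  Step 13: search space = 525 -> 262
  Step 14: search space = 262 -> 131
  Step 15: search space = 131 -> 65
  Step 16: search space = 65 -> 32
  Step 17: search space = 32 -> 16
  Step 18: search space = 16 -> 8
  Step 19: search space = 8 -> 4
  Step 20: search space = 4 -> 2
  Step 21: search space = 2 -> 1
  Step 22: search space = 1 (final check)
Maximum comparisons = floor(log2(2153779)) + 1 = 21 + 1 = 22


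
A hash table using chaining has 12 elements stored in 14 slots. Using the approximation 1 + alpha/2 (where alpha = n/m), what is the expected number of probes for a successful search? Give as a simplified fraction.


Load factor alpha = n/m = 12/14
Expected probes = 1 + alpha/2 = 1 + 12/(2*14)
= 1 + 12/28
= 28/28 + 12/28
= 40/28
Simplify: 10/7


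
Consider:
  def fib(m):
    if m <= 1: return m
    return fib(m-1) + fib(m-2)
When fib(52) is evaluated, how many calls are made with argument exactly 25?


Let N(m) = number of times fib(m) is called while evaluating fib(52).
N(52) = 1 (the initial call).
N(51) = 1 (only fib(52) calls it).
For 1 <= m <= 50: fib(m) is called by fib(m+1) and fib(m+2), so
  N(m) = N(m+1) + N(m+2).
fib(0) is called only by fib(2), so N(0) = N(2).
Walk down from m=52:
  N(52)=1, N(51)=1, N(50)=2, N(49)=3, N(48)=5, N(47)=8, N(46)=13, N(45)=21, N(44)=34, N(43)=55, N(42)=89, N(41)=144, N(40)=233, N(39)=377, N(38)=610, N(37)=987, N(36)=1597, N(35)=2584, N(34)=4181, N(33)=6765, N(32)=10946, N(31)=17711, N(30)=28657, N(29)=46368, N(28)=75025, N(27)=121393, N(26)=196418, N(25)=317811
N(25) = 317811


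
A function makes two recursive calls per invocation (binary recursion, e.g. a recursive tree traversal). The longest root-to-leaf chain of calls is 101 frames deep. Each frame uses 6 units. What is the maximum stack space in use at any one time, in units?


Binary recursion: the two calls run one after the other, so only one root-to-leaf chain of frames is on the stack at a time.
Maximum depth (longest chain) = 101 frames
Each frame = 6 units
Max stack space = 101 * 6 = 606


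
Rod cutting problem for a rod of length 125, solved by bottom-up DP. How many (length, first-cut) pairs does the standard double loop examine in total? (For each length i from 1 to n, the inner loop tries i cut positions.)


For each subproblem length i = 1..125, the inner loop considers i possible first cuts.
Total = 1 + 2 + ... + 125
= 125*(125+1)/2
= 125*126/2 = 7875


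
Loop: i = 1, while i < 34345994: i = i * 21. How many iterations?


i multiplies by 21 each step:
i = 1 -> 21 -> 441 -> 9261 -> 194481 -> 4084101 -> 85766121 (stop)
Iterations = ceil(log_21(34345994)) = 6


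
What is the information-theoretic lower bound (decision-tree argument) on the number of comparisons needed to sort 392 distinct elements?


A binary decision tree of height h has at most 2^h leaves and needs at least n! of them, so h >= ceil(log2(n!)).
392! is far too large to multiply out, so use Stirling's series:
  ln(n!) ~ n ln n - n + (1/2) ln(2 pi n) + 1/(12n)  (error below 1/(360 n^3), negligible here)
  ln(392) = 5.9712618
  n ln n = 392 * 5.9712618 = 2340.7346
  (1/2) ln(2 pi * 392) = (1/2) ln(2463.0086) = 3.9046
  1/(12*392) = 0.0002
  ln(392!) ~ 2340.7346 - 392 + 3.9046 + 0.0002 = 1952.6394
Convert to base 2: log2(392!) = 1952.6394 / ln 2 = 1952.6394 / 0.69314718 = 2817.0632
ceil(2817.0632) = 2818


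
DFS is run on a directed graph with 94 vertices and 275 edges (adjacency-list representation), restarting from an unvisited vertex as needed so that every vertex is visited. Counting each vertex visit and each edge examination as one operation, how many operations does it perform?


A full DFS traversal processes each vertex exactly once (push/pop on stack).
Each directed edge is examined once.
V = 94, E = 275
V + E = 369


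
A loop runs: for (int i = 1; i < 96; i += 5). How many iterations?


Loop starts at i = 1, increments by 5, stops when i >= 96.
Number of iterations = ceil((96 - 1) / 5)
= ceil(95 / 5)
= 19


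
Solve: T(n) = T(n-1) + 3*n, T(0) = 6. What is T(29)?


Expanding the recurrence:
T(29) = T(28) + 3*29
       = T(27) + 3*28 + 3*29
       ...
       = T(0) + 3*(1 + 2 + ... + 29)
       = 6 + 3 * 29*30/2
       = 6 + 3 * 435
       = 6 + 1305 = 1311


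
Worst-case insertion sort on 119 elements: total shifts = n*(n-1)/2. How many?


Sum of shifts = 1 + 2 + 3 + ... + 118
= 119 * 118 / 2
= 14042 / 2
= 7021


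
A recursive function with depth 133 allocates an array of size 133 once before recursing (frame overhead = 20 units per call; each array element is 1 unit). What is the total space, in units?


Array allocation: 133 units (allocated once)
Stack frames: 133 deep * 20 per frame = 2660 units
Total = 133 + 2660 = 2793


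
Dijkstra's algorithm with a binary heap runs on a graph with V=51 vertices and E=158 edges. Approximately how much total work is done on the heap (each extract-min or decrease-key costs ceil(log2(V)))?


Dijkstra with a binary heap: each vertex is extracted once, each edge may relax once.
Each heap operation costs O(log V).
V + E = 51 + 158 = 209
ceil(log2(51)) = 6 (since 2^5 = 32 < 51 <= 64 = 2^6)
Total heap work = (V+E) * ceil(log2(V)) = 209 * 6 = 1254


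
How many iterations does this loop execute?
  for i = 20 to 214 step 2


The loop variable i takes values starting at 20 and increments by 2 each iteration.
Sequence: i = 20, 22, 24, 26, 28, 30, 32, 34, 36, ...
The upper bound 214 is inclusive, so the count is floor((last - first) / step) + 1:
floor((214 - 20) / 2) + 1 = floor(194/2) + 1 = 97 + 1 = 98


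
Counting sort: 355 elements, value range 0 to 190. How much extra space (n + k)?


n = 355 (output array)
k = 191 (count array for 191 distinct values)
Extra space = 355 + 191 = 546


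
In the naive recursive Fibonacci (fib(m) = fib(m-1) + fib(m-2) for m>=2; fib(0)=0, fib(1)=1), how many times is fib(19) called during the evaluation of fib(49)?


Let N(m) = number of times fib(m) is called while evaluating fib(49).
N(49) = 1 (the initial call).
N(48) = 1 (only fib(49) calls it).
For 1 <= m <= 47: fib(m) is called by fib(m+1) and fib(m+2), so
  N(m) = N(m+1) + N(m+2).
fib(0) is called only by fib(2), so N(0) = N(2).
Walk down from m=49:
  N(49)=1, N(48)=1, N(47)=2, N(46)=3, N(45)=5, N(44)=8, N(43)=13, N(42)=21, N(41)=34, N(40)=55, N(39)=89, N(38)=144, N(37)=233, N(36)=377, N(35)=610, N(34)=987, N(33)=1597, N(32)=2584, N(31)=4181, N(30)=6765, N(29)=10946, N(28)=17711, N(27)=28657, N(26)=46368, N(25)=75025, N(24)=121393, N(23)=196418, N(22)=317811, N(21)=514229, N(20)=832040, N(19)=1346269
N(19) = 1346269


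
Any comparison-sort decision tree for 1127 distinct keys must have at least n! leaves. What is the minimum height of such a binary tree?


A binary decision tree of height h has at most 2^h leaves and needs at least n! of them, so h >= ceil(log2(n!)).
1127! is far too large to multiply out, so use Stirling's series:
  ln(n!) ~ n ln n - n + (1/2) ln(2 pi n) + 1/(12n)  (error below 1/(360 n^3), negligible here)
  ln(1127) = 7.0273145
  n ln n = 1127 * 7.0273145 = 7919.7834
  (1/2) ln(2 pi * 1127) = (1/2) ln(7081.1498) = 4.4326
  1/(12*1127) = 0.0001
  ln(1127!) ~ 7919.7834 - 1127 + 4.4326 + 0.0001 = 6797.2161
Convert to base 2: log2(1127!) = 6797.2161 / ln 2 = 6797.2161 / 0.69314718 = 9806.3100
ceil(9806.3100) = 9807
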